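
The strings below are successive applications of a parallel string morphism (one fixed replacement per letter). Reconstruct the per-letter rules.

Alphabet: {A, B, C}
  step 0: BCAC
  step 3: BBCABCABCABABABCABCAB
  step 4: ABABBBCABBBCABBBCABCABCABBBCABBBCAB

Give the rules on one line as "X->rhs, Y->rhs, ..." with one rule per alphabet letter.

  step 3 ⇒ step 4: BBCABCABCABABABCABCAB ⇒ AB·AB·BB·C·AB·BB·C·AB·BB·C·AB·C·AB·C·AB·BB·C·AB·BB·C·AB
    A ↦ C
    B ↦ AB
    C ↦ BB

A->C, B->AB, C->BB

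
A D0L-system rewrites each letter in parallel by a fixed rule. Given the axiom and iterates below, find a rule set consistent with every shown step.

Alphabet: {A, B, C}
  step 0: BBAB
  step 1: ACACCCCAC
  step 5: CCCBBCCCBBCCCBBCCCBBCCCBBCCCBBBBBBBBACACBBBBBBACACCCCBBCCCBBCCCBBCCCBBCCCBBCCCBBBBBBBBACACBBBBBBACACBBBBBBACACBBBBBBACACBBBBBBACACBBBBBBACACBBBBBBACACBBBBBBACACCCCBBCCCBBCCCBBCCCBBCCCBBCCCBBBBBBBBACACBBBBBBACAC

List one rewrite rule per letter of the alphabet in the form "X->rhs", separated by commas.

A->CCC, B->AC, C->BB

  step 0 ⇒ step 1: BBAB ⇒ AC·AC·CCC·AC
    A ↦ CCC
    B ↦ AC
    C ↦ BB  (constrained at step 1)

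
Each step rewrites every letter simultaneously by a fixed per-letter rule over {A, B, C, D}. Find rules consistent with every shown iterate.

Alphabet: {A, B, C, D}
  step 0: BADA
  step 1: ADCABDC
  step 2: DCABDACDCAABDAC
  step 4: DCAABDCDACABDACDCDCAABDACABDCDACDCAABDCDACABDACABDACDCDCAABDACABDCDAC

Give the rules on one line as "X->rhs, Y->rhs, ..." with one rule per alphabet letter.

A->DC, B->A, C->DAC, D->AB

  step 1 ⇒ step 2: ADCABDC ⇒ DC·AB·DAC·DC·A·AB·DAC
    A ↦ DC
    B ↦ A
    C ↦ DAC
    D ↦ AB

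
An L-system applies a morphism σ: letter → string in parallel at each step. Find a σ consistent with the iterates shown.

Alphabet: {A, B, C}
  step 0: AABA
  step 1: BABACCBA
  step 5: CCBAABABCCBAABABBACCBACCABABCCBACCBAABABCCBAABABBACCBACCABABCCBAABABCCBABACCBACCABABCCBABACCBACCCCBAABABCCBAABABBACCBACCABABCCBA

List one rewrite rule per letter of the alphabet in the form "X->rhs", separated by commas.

A->BA, B->CC, C->AB

  step 0 ⇒ step 1: AABA ⇒ BA·BA·CC·BA
    A ↦ BA
    B ↦ CC
    C ↦ AB  (constrained at step 1)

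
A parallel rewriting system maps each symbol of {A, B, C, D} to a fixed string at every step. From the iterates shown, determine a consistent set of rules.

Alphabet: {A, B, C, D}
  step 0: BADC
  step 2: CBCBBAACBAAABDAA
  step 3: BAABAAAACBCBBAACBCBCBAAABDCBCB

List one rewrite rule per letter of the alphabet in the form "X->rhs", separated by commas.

A->CB, B->AA, C->B, D->ABD

  step 2 ⇒ step 3: CBCBBAACBAAABDAA ⇒ B·AA·B·AA·AA·CB·CB·B·AA·CB·CB·CB·AA·ABD·CB·CB
    A ↦ CB
    B ↦ AA
    C ↦ B
    D ↦ ABD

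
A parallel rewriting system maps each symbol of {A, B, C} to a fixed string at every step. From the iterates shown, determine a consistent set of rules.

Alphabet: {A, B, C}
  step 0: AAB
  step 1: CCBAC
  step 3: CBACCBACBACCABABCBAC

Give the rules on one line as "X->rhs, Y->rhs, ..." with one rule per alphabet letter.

A->C, B->BAC, C->AB

  step 0 ⇒ step 1: AAB ⇒ C·C·BAC
    A ↦ C
    B ↦ BAC
    C ↦ AB  (constrained at step 1)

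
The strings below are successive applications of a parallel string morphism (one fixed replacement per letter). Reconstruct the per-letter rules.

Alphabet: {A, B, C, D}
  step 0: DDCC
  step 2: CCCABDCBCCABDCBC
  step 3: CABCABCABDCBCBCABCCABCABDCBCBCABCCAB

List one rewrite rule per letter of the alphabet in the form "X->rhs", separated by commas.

A->DCB, B->C, C->CAB, D->B

  step 2 ⇒ step 3: CCCABDCBCCABDCBC ⇒ CAB·CAB·CAB·DCB·C·B·CAB·C·CAB·CAB·DCB·C·B·CAB·C·CAB
    A ↦ DCB
    B ↦ C
    C ↦ CAB
    D ↦ B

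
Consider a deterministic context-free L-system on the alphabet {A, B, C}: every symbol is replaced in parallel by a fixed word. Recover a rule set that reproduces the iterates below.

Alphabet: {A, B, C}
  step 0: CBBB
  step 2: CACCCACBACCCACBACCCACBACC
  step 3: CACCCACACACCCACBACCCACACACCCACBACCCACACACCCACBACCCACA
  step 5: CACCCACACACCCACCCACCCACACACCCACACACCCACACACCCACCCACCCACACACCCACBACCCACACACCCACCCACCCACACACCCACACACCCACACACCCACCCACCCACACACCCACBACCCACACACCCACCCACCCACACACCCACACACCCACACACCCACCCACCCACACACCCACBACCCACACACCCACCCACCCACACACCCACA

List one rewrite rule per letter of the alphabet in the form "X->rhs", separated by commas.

A->CC, B->CBA, C->CA

  step 2 ⇒ step 3: CACCCACBACCCACBACCCACBACC ⇒ CA·CC·CA·CA·CA·CC·CA·CBA·CC·CA·CA·CA·CC·CA·CBA·CC·CA·CA·CA·CC·CA·CBA·CC·CA·CA
    A ↦ CC
    B ↦ CBA
    C ↦ CA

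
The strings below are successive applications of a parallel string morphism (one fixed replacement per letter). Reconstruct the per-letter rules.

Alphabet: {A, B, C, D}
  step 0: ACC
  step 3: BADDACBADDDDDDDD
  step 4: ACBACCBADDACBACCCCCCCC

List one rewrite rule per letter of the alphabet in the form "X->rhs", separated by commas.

  step 3 ⇒ step 4: BADDACBADDDDDDDD ⇒ AC·BA·C·C·BA·DD·AC·BA·C·C·C·C·C·C·C·C
    A ↦ BA
    B ↦ AC
    C ↦ DD
    D ↦ C

A->BA, B->AC, C->DD, D->C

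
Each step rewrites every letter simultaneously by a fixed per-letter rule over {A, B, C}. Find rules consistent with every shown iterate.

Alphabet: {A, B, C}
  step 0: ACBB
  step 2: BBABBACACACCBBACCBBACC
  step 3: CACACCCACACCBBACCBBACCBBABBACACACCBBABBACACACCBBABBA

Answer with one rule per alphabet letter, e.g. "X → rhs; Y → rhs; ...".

A->CC, B->CA, C->BBA

  step 2 ⇒ step 3: BBABBACACACCBBACCBBACC ⇒ CA·CA·CC·CA·CA·CC·BBA·CC·BBA·CC·BBA·BBA·CA·CA·CC·BBA·BBA·CA·CA·CC·BBA·BBA
    A ↦ CC
    B ↦ CA
    C ↦ BBA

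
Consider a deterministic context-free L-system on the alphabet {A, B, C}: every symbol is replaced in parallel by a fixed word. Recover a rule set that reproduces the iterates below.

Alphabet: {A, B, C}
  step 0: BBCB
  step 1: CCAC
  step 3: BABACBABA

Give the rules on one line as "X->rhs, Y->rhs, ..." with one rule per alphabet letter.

  step 0 ⇒ step 1: BBCB ⇒ C·C·A·C
    B ↦ C
    C ↦ A
    A ↦ BA  (constrained at step 1)

A->BA, B->C, C->A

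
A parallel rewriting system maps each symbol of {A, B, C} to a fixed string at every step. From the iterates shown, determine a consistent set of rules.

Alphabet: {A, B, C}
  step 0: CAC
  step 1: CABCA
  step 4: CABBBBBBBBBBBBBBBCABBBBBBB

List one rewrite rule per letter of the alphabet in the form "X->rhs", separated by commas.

A->B, B->BB, C->CA

  step 0 ⇒ step 1: CAC ⇒ CA·B·CA
    A ↦ B
    C ↦ CA
    B ↦ BB  (constrained at step 1)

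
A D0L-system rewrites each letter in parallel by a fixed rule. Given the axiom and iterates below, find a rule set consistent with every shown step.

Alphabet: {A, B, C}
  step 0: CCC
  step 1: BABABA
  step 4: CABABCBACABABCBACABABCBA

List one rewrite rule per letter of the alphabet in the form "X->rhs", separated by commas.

A->AB, B->C, C->BA

  step 0 ⇒ step 1: CCC ⇒ BA·BA·BA
    C ↦ BA
    A ↦ AB  (constrained at step 1)
    B ↦ C  (constrained at step 1)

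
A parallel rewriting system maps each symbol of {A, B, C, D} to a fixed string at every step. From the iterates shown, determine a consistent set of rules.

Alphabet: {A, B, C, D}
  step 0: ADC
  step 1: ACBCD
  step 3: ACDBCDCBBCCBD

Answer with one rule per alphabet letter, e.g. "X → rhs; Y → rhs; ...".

A->AC, B->CB, C->D, D->BC

  step 0 ⇒ step 1: ADC ⇒ AC·BC·D
    A ↦ AC
    C ↦ D
    D ↦ BC
    B ↦ CB  (constrained at step 1)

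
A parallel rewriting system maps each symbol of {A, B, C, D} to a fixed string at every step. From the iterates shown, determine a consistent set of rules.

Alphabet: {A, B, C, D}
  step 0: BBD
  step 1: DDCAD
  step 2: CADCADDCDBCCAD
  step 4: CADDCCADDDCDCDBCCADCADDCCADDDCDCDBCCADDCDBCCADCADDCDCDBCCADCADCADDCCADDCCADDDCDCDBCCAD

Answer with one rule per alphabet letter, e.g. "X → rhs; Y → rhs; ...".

  step 1 ⇒ step 2: DDCAD ⇒ CAD·CAD·DC·DBC·CAD
    A ↦ DBC
    C ↦ DC
    D ↦ CAD
  step 0 ⇒ step 1: BBD ⇒ D·D·CAD
    B ↦ D

A->DBC, B->D, C->DC, D->CAD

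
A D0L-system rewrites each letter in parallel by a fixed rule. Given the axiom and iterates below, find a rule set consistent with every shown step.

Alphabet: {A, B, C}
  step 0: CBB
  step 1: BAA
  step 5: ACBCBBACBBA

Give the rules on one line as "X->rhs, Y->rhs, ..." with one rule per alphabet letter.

A->CB, B->A, C->B

  step 0 ⇒ step 1: CBB ⇒ B·A·A
    B ↦ A
    C ↦ B
    A ↦ CB  (constrained at step 1)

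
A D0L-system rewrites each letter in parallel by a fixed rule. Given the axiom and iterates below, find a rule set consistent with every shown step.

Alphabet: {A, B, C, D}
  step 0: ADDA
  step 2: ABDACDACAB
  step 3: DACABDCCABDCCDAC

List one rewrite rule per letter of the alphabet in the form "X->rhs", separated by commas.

A->D, B->AC, C->CC, D->AB

  step 2 ⇒ step 3: ABDACDACAB ⇒ D·AC·AB·D·CC·AB·D·CC·D·AC
    A ↦ D
    B ↦ AC
    C ↦ CC
    D ↦ AB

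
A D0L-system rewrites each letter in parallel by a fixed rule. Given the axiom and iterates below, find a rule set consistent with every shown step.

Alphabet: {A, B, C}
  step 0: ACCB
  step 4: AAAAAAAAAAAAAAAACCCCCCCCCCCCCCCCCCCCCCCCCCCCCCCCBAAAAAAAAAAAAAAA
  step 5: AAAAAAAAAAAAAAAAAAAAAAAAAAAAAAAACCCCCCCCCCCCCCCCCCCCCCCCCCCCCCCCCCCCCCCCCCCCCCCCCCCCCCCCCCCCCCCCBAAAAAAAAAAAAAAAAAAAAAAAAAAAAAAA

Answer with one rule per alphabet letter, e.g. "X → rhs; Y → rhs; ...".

  step 4 ⇒ step 5: AAAAAAAAAAAAAAAACCCCCCCCCCCCCCCCCCCCCCCCCCCCCCCCBAAAAAAAAAAAAAAA ⇒ AA·AA·AA·AA·AA·AA·AA·AA·AA·AA·AA·AA·AA·AA·AA·AA·CC·CC·CC·CC·CC·CC·CC·CC·CC·CC·CC·CC·CC·CC·CC·CC·CC·CC·CC·CC·CC·CC·CC·CC·CC·CC·CC·CC·CC·CC·CC·CC·BA·AA·AA·AA·AA·AA·AA·AA·AA·AA·AA·AA·AA·AA·AA·AA
    A ↦ AA
    B ↦ BA
    C ↦ CC

A->AA, B->BA, C->CC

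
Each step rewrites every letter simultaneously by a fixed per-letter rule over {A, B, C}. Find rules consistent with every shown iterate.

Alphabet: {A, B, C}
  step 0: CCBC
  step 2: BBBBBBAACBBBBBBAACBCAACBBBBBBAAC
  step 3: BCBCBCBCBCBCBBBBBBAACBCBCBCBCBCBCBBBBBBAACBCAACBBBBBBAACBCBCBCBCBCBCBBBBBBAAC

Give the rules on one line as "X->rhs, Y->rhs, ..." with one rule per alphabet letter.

A->BBB, B->BC, C->AAC

  step 2 ⇒ step 3: BBBBBBAACBBBBBBAACBCAACBBBBBBAAC ⇒ BC·BC·BC·BC·BC·BC·BBB·BBB·AAC·BC·BC·BC·BC·BC·BC·BBB·BBB·AAC·BC·AAC·BBB·BBB·AAC·BC·BC·BC·BC·BC·BC·BBB·BBB·AAC
    A ↦ BBB
    B ↦ BC
    C ↦ AAC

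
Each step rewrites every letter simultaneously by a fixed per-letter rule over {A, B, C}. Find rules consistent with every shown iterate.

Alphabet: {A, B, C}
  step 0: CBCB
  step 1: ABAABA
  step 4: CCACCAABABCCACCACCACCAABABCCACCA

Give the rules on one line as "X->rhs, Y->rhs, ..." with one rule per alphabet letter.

A->CC, B->A, C->AB

  step 0 ⇒ step 1: CBCB ⇒ AB·A·AB·A
    B ↦ A
    C ↦ AB
    A ↦ CC  (constrained at step 1)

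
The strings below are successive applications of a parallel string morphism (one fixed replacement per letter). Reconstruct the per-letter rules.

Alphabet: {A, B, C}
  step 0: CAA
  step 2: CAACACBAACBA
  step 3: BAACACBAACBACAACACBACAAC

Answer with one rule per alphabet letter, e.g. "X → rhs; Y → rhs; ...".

A->AC, B->CA, C->BA

  step 2 ⇒ step 3: CAACACBAACBA ⇒ BA·AC·AC·BA·AC·BA·CA·AC·AC·BA·CA·AC
    A ↦ AC
    B ↦ CA
    C ↦ BA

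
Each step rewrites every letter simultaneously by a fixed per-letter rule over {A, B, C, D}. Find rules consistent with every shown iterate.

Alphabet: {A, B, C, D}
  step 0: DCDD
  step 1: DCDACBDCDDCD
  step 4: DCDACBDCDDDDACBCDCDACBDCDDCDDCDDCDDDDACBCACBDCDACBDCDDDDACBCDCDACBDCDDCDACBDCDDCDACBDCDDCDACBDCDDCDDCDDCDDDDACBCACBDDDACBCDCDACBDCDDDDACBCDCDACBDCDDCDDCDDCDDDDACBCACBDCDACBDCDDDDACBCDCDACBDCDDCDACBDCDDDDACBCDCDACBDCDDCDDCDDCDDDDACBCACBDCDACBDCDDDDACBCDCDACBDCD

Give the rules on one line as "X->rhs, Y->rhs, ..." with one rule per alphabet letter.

  step 0 ⇒ step 1: DCDD ⇒ DCD·ACB·DCD·DCD
    C ↦ ACB
    D ↦ DCD
    A ↦ DDD  (constrained at step 1)
    B ↦ C  (constrained at step 1)

A->DDD, B->C, C->ACB, D->DCD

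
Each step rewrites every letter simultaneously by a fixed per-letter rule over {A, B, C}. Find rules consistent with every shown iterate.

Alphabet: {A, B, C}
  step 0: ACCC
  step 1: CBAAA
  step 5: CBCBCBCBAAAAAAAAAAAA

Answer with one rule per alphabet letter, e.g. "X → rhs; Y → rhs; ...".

A->CB, B->A, C->A

  step 0 ⇒ step 1: ACCC ⇒ CB·A·A·A
    A ↦ CB
    C ↦ A
    B ↦ A  (constrained at step 1)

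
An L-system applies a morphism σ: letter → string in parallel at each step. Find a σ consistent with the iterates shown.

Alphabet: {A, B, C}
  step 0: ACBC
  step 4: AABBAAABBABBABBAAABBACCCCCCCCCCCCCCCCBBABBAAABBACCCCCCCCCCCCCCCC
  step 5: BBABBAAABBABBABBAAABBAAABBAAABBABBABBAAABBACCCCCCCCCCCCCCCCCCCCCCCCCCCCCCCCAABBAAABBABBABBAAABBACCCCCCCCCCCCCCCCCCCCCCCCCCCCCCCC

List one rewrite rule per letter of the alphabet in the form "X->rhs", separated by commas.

  step 4 ⇒ step 5: AABBAAABBABBABBAAABBACCCCCCCCCCCCCCCCBBABBAAABBACCCCCCCCCCCCCCCC ⇒ BBA·BBA·A·A·BBA·BBA·BBA·A·A·BBA·A·A·BBA·A·A·BBA·BBA·BBA·A·A·BBA·CC·CC·CC·CC·CC·CC·CC·CC·CC·CC·CC·CC·CC·CC·CC·CC·A·A·BBA·A·A·BBA·BBA·BBA·A·A·BBA·CC·CC·CC·CC·CC·CC·CC·CC·CC·CC·CC·CC·CC·CC·CC·CC
    A ↦ BBA
    B ↦ A
    C ↦ CC

A->BBA, B->A, C->CC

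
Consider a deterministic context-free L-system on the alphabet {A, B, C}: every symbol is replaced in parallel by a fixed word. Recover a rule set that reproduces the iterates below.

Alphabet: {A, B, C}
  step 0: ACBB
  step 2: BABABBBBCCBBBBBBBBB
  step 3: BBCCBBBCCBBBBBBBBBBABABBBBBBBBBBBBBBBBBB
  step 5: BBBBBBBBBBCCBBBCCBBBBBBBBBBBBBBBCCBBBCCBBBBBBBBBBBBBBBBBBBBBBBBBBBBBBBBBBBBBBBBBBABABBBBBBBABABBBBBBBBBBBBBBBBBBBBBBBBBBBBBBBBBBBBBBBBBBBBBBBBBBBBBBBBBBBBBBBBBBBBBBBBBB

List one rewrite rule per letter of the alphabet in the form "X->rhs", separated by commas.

  step 2 ⇒ step 3: BABABBBBCCBBBBBBBBB ⇒ BB·CCB·BB·CCB·BB·BB·BB·BB·BA·BA·BB·BB·BB·BB·BB·BB·BB·BB·BB
    A ↦ CCB
    B ↦ BB
    C ↦ BA

A->CCB, B->BB, C->BA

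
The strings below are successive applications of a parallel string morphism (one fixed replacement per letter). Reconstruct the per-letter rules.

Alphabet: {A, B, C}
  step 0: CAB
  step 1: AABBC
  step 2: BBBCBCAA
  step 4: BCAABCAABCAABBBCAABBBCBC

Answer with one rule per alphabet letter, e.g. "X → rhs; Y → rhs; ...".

  step 1 ⇒ step 2: AABBC ⇒ B·B·BC·BC·AA
    A ↦ B
    B ↦ BC
    C ↦ AA

A->B, B->BC, C->AA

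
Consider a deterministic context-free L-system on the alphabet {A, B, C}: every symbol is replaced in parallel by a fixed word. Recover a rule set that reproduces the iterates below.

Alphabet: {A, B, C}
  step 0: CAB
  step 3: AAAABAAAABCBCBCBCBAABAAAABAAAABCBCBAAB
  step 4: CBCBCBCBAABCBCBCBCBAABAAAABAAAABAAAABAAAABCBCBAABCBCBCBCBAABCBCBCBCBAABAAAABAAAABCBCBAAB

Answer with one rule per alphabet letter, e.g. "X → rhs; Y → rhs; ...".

  step 3 ⇒ step 4: AAAABAAAABCBCBCBCBAABAAAABAAAABCBCBAAB ⇒ CB·CB·CB·CB·AAB·CB·CB·CB·CB·AAB·AA·AAB·AA·AAB·AA·AAB·AA·AAB·CB·CB·AAB·CB·CB·CB·CB·AAB·CB·CB·CB·CB·AAB·AA·AAB·AA·AAB·CB·CB·AAB
    A ↦ CB
    B ↦ AAB
    C ↦ AA

A->CB, B->AAB, C->AA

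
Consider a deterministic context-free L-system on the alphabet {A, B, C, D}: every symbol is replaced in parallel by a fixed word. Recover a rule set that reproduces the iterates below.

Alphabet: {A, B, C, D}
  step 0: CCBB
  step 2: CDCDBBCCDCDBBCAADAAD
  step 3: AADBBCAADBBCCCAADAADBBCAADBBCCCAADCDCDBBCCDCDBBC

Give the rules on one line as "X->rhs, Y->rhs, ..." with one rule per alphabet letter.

A->CD, B->C, C->AAD, D->BBC

  step 2 ⇒ step 3: CDCDBBCCDCDBBCAADAAD ⇒ AAD·BBC·AAD·BBC·C·C·AAD·AAD·BBC·AAD·BBC·C·C·AAD·CD·CD·BBC·CD·CD·BBC
    A ↦ CD
    B ↦ C
    C ↦ AAD
    D ↦ BBC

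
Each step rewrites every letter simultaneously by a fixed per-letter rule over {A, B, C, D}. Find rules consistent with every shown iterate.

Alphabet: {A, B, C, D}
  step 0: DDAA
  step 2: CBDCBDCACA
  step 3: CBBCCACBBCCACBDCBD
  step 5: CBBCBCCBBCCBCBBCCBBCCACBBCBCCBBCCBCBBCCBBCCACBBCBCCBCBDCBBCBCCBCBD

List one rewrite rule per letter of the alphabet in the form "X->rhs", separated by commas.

A->D, B->BC, C->CB, D->CA

  step 2 ⇒ step 3: CBDCBDCACA ⇒ CB·BC·CA·CB·BC·CA·CB·D·CB·D
    A ↦ D
    B ↦ BC
    C ↦ CB
    D ↦ CA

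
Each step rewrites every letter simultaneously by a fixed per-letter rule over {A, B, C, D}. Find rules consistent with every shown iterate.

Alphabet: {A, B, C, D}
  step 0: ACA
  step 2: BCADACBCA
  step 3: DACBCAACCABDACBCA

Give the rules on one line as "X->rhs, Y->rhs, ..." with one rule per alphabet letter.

  step 2 ⇒ step 3: BCADACBCA ⇒ DAC·B·CA·AC·CA·B·DAC·B·CA
    A ↦ CA
    B ↦ DAC
    C ↦ B
    D ↦ AC

A->CA, B->DAC, C->B, D->AC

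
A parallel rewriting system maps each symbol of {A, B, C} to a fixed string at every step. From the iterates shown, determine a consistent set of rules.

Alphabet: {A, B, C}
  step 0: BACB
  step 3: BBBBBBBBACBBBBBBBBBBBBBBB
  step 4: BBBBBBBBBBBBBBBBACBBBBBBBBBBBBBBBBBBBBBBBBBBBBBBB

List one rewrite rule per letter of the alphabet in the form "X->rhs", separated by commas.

  step 3 ⇒ step 4: BBBBBBBBACBBBBBBBBBBBBBBB ⇒ BB·BB·BB·BB·BB·BB·BB·BB·AC·B·BB·BB·BB·BB·BB·BB·BB·BB·BB·BB·BB·BB·BB·BB·BB
    A ↦ AC
    B ↦ BB
    C ↦ B

A->AC, B->BB, C->B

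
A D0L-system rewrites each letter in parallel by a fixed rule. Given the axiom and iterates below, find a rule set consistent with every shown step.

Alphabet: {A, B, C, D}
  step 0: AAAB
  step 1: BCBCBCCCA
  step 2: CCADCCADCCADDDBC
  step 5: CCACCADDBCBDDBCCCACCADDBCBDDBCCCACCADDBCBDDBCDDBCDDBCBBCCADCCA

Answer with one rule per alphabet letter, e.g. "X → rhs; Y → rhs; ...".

  step 1 ⇒ step 2: BCBCBCCCA ⇒ CCA·D·CCA·D·CCA·D·D·D·BC
    A ↦ BC
    B ↦ CCA
    C ↦ D
    D ↦ B  (constrained at step 2)

A->BC, B->CCA, C->D, D->B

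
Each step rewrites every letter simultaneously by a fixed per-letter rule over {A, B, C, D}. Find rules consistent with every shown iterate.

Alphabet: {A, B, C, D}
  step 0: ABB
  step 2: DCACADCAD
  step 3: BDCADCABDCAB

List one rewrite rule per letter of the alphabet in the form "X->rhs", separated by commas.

A->CA, B->AC, C->D, D->B

  step 2 ⇒ step 3: DCACADCAD ⇒ B·D·CA·D·CA·B·D·CA·B
    A ↦ CA
    C ↦ D
    D ↦ B
    B ↦ AC  (constrained at step 0)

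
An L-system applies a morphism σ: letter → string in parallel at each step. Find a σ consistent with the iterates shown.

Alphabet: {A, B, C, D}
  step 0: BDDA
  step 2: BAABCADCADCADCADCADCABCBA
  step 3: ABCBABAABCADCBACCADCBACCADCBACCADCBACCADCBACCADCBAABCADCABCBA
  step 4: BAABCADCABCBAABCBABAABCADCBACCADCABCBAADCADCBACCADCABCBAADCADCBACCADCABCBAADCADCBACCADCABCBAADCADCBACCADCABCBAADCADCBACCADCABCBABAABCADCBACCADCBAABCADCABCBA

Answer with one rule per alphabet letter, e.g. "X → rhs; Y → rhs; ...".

  step 3 ⇒ step 4: ABCBABAABCADCBACCADCBACCADCBACCADCBACCADCBACCADCBAABCADCABCBA ⇒ BA·ABC·ADC·ABC·BA·ABC·BA·BA·ABC·ADC·BA·CC·ADC·ABC·BA·ADC·ADC·BA·CC·ADC·ABC·BA·ADC·ADC·BA·CC·ADC·ABC·BA·ADC·ADC·BA·CC·ADC·ABC·BA·ADC·ADC·BA·CC·ADC·ABC·BA·ADC·ADC·BA·CC·ADC·ABC·BA·BA·ABC·ADC·BA·CC·ADC·BA·ABC·ADC·ABC·BA
    A ↦ BA
    B ↦ ABC
    C ↦ ADC
    D ↦ CC

A->BA, B->ABC, C->ADC, D->CC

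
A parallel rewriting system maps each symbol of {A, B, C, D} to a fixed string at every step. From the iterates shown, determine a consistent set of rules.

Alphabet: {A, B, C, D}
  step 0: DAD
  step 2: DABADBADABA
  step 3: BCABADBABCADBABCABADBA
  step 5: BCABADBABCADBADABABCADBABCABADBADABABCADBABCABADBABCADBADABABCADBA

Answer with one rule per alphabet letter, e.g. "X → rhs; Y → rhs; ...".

A->BA, B->D, C->A, D->BCA

  step 2 ⇒ step 3: DABADBADABA ⇒ BCA·BA·D·BA·BCA·D·BA·BCA·BA·D·BA
    A ↦ BA
    B ↦ D
    D ↦ BCA
    C ↦ A  (constrained at step 3)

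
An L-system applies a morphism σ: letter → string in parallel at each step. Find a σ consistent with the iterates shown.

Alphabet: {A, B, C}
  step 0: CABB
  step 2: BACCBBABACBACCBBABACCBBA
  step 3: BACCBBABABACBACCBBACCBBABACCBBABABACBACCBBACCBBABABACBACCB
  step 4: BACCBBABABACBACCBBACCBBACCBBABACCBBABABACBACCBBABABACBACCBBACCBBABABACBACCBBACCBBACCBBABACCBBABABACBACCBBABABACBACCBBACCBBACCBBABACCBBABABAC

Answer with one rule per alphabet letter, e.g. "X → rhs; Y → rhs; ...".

  step 3 ⇒ step 4: BACCBBABABACBACCBBACCBBABACCBBABABACBACCBBACCBBABABACBACCB ⇒ BAC·CB·BA·BA·BAC·BAC·CB·BAC·CB·BAC·CB·BA·BAC·CB·BA·BA·BAC·BAC·CB·BA·BA·BAC·BAC·CB·BAC·CB·BA·BA·BAC·BAC·CB·BAC·CB·BAC·CB·BA·BAC·CB·BA·BA·BAC·BAC·CB·BA·BA·BAC·BAC·CB·BAC·CB·BAC·CB·BA·BAC·CB·BA·BA·BAC
    A ↦ CB
    B ↦ BAC
    C ↦ BA

A->CB, B->BAC, C->BA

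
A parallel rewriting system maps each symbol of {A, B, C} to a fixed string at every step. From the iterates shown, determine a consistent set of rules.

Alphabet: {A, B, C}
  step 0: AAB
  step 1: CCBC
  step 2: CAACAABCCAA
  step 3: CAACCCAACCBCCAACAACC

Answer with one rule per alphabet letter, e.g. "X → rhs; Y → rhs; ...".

  step 2 ⇒ step 3: CAACAABCCAA ⇒ CAA·C·C·CAA·C·C·BC·CAA·CAA·C·C
    A ↦ C
    B ↦ BC
    C ↦ CAA

A->C, B->BC, C->CAA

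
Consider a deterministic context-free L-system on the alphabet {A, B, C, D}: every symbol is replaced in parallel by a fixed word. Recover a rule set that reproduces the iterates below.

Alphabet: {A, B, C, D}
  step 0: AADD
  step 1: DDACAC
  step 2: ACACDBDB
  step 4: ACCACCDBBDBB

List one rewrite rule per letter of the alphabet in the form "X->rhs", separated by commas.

  step 1 ⇒ step 2: DDACAC ⇒ AC·AC·D·B·D·B
    A ↦ D
    C ↦ B
    D ↦ AC
    B ↦ C  (constrained at step 2)

A->D, B->C, C->B, D->AC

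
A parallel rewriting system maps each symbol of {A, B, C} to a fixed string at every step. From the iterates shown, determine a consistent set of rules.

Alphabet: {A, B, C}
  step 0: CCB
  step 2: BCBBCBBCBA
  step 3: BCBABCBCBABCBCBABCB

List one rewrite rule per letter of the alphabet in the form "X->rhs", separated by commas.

A->B, B->BC, C->BA

  step 2 ⇒ step 3: BCBBCBBCBA ⇒ BC·BA·BC·BC·BA·BC·BC·BA·BC·B
    A ↦ B
    B ↦ BC
    C ↦ BA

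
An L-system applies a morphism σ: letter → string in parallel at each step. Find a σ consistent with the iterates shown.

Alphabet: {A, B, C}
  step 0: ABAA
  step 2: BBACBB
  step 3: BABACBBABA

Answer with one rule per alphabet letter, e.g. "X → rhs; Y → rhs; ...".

  step 2 ⇒ step 3: BBACBB ⇒ BA·BA·C·B·BA·BA
    A ↦ C
    B ↦ BA
    C ↦ B

A->C, B->BA, C->B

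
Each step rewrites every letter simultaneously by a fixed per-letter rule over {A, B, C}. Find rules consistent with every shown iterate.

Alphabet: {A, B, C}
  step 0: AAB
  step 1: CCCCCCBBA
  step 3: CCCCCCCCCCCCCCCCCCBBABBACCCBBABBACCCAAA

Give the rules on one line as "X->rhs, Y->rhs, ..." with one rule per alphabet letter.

A->CCC, B->BBA, C->A

  step 0 ⇒ step 1: AAB ⇒ CCC·CCC·BBA
    A ↦ CCC
    B ↦ BBA
    C ↦ A  (constrained at step 1)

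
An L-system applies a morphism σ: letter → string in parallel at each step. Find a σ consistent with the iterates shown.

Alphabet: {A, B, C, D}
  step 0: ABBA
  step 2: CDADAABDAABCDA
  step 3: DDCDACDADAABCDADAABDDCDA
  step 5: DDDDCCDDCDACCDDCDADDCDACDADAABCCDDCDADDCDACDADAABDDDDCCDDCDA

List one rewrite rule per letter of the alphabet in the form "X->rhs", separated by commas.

  step 2 ⇒ step 3: CDADAABDAABCDA ⇒ DD·C·DA·C·DA·DA·AB·C·DA·DA·AB·DD·C·DA
    A ↦ DA
    B ↦ AB
    C ↦ DD
    D ↦ C

A->DA, B->AB, C->DD, D->C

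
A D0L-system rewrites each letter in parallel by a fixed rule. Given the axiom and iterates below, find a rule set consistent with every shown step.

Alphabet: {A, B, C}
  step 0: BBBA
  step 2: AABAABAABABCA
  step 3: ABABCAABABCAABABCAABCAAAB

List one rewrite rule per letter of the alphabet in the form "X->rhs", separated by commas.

A->AB, B->CA, C->A

  step 2 ⇒ step 3: AABAABAABABCA ⇒ AB·AB·CA·AB·AB·CA·AB·AB·CA·AB·CA·A·AB
    A ↦ AB
    B ↦ CA
    C ↦ A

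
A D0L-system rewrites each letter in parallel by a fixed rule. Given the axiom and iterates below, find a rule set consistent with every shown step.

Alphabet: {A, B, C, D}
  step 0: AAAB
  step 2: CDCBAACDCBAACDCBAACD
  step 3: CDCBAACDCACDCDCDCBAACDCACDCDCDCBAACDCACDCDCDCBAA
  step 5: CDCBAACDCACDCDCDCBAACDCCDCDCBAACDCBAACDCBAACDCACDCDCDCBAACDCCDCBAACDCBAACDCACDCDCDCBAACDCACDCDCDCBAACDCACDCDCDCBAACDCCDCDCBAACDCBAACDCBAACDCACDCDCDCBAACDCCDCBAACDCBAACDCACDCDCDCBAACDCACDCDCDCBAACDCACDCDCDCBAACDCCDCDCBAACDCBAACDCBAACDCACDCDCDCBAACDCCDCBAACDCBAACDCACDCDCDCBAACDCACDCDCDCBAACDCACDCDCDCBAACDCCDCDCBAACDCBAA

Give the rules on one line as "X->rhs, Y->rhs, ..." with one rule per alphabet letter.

  step 2 ⇒ step 3: CDCBAACDCBAACDCBAACD ⇒ CDC·BAA·CDC·A·CD·CD·CDC·BAA·CDC·A·CD·CD·CDC·BAA·CDC·A·CD·CD·CDC·BAA
    A ↦ CD
    B ↦ A
    C ↦ CDC
    D ↦ BAA

A->CD, B->A, C->CDC, D->BAA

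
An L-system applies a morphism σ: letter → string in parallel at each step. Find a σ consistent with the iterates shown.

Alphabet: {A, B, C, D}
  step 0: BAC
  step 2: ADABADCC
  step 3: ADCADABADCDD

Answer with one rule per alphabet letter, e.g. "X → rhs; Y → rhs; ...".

A->AD, B->AB, C->D, D->C

  step 2 ⇒ step 3: ADABADCC ⇒ AD·C·AD·AB·AD·C·D·D
    A ↦ AD
    B ↦ AB
    C ↦ D
    D ↦ C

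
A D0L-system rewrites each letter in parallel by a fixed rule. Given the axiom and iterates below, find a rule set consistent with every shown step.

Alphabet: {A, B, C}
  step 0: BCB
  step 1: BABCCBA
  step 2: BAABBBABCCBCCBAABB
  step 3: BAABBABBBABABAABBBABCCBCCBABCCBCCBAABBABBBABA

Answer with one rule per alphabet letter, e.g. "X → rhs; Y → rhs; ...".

A->ABB, B->BA, C->BCC

  step 2 ⇒ step 3: BAABBBABCCBCCBAABB ⇒ BA·ABB·ABB·BA·BA·BA·ABB·BA·BCC·BCC·BA·BCC·BCC·BA·ABB·ABB·BA·BA
    A ↦ ABB
    B ↦ BA
    C ↦ BCC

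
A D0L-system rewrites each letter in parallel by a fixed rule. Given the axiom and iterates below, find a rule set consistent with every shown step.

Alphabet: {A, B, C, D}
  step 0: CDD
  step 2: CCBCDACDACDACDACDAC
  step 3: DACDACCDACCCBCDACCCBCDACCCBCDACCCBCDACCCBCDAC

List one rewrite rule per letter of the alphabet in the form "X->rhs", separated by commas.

  step 2 ⇒ step 3: CCBCDACDACDACDACDAC ⇒ DAC·DAC·C·DAC·CC·BC·DAC·CC·BC·DAC·CC·BC·DAC·CC·BC·DAC·CC·BC·DAC
    A ↦ BC
    B ↦ C
    C ↦ DAC
    D ↦ CC

A->BC, B->C, C->DAC, D->CC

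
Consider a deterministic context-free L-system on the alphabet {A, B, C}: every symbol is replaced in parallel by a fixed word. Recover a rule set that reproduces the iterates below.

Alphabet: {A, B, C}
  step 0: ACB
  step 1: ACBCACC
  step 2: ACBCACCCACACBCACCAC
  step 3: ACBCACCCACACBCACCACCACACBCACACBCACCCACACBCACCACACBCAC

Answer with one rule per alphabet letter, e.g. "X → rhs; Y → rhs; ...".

A->ACB, B->C, C->CAC

  step 2 ⇒ step 3: ACBCACCCACACBCACCAC ⇒ ACB·CAC·C·CAC·ACB·CAC·CAC·CAC·ACB·CAC·ACB·CAC·C·CAC·ACB·CAC·CAC·ACB·CAC
    A ↦ ACB
    B ↦ C
    C ↦ CAC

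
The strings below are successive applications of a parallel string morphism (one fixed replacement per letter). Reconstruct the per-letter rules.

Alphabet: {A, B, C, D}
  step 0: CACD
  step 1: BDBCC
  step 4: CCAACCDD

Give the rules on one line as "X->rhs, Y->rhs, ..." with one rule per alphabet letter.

  step 0 ⇒ step 1: CACD ⇒ B·D·B·CC
    A ↦ D
    C ↦ B
    D ↦ CC
    B ↦ A  (constrained at step 1)

A->D, B->A, C->B, D->CC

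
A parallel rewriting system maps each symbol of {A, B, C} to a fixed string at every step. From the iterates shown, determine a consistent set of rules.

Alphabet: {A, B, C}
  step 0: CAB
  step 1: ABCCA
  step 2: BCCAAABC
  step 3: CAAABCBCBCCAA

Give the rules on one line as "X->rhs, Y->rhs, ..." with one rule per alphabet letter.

  step 2 ⇒ step 3: BCCAAABC ⇒ CA·A·A·BC·BC·BC·CA·A
    A ↦ BC
    B ↦ CA
    C ↦ A

A->BC, B->CA, C->A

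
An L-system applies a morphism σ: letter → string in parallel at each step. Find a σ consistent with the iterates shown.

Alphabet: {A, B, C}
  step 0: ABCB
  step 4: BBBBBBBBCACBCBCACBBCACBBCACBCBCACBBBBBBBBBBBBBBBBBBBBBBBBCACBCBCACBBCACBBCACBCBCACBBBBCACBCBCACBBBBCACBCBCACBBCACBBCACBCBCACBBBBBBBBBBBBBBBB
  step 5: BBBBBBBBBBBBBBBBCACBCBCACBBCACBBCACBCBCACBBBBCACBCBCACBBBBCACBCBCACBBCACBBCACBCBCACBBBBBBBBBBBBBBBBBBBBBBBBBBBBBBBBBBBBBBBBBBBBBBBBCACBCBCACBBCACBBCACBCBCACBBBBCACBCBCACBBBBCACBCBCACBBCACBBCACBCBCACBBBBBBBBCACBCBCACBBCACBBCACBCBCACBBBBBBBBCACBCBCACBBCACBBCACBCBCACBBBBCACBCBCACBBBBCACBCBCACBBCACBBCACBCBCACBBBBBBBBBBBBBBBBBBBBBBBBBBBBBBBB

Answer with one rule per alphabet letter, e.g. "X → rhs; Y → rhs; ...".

  step 4 ⇒ step 5: BBBBBBBBCACBCBCACBBCACBBCACBCBCACBBBBBBBBBBBBBBBBBBBBBBBBCACBCBCACBBCACBBCACBCBCACBBBBCACBCBCACBBBBCACBCBCACBBCACBBCACBCBCACBBBBBBBBBBBBBBBB ⇒ BB·BB·BB·BB·BB·BB·BB·BB·CAC·BCB·CAC·BB·CAC·BB·CAC·BCB·CAC·BB·BB·CAC·BCB·CAC·BB·BB·CAC·BCB·CAC·BB·CAC·BB·CAC·BCB·CAC·BB·BB·BB·BB·BB·BB·BB·BB·BB·BB·BB·BB·BB·BB·BB·BB·BB·BB·BB·BB·BB·BB·BB·BB·CAC·BCB·CAC·BB·CAC·BB·CAC·BCB·CAC·BB·BB·CAC·BCB·CAC·BB·BB·CAC·BCB·CAC·BB·CAC·BB·CAC·BCB·CAC·BB·BB·BB·BB·CAC·BCB·CAC·BB·CAC·BB·CAC·BCB·CAC·BB·BB·BB·BB·CAC·BCB·CAC·BB·CAC·BB·CAC·BCB·CAC·BB·BB·CAC·BCB·CAC·BB·BB·CAC·BCB·CAC·BB·CAC·BB·CAC·BCB·CAC·BB·BB·BB·BB·BB·BB·BB·BB·BB·BB·BB·BB·BB·BB·BB·BB
    A ↦ BCB
    B ↦ BB
    C ↦ CAC

A->BCB, B->BB, C->CAC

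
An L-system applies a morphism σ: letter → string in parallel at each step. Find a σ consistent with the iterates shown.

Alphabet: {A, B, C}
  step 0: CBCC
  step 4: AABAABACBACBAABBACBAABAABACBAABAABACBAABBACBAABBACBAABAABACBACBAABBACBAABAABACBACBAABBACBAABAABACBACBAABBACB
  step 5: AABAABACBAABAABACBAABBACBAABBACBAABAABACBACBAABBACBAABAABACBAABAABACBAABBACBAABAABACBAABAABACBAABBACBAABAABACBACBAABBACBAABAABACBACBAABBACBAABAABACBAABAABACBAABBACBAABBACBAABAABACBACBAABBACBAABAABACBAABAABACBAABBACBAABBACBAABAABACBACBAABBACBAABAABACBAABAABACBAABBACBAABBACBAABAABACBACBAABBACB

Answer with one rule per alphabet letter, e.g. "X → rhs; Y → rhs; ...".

A->AAB, B->ACB, C->B

  step 4 ⇒ step 5: AABAABACBACBAABBACBAABAABACBAABAABACBAABBACBAABBACBAABAABACBACBAABBACBAABAABACBACBAABBACBAABAABACBACBAABBACB ⇒ AAB·AAB·ACB·AAB·AAB·ACB·AAB·B·ACB·AAB·B·ACB·AAB·AAB·ACB·ACB·AAB·B·ACB·AAB·AAB·ACB·AAB·AAB·ACB·AAB·B·ACB·AAB·AAB·ACB·AAB·AAB·ACB·AAB·B·ACB·AAB·AAB·ACB·ACB·AAB·B·ACB·AAB·AAB·ACB·ACB·AAB·B·ACB·AAB·AAB·ACB·AAB·AAB·ACB·AAB·B·ACB·AAB·B·ACB·AAB·AAB·ACB·ACB·AAB·B·ACB·AAB·AAB·ACB·AAB·AAB·ACB·AAB·B·ACB·AAB·B·ACB·AAB·AAB·ACB·ACB·AAB·B·ACB·AAB·AAB·ACB·AAB·AAB·ACB·AAB·B·ACB·AAB·B·ACB·AAB·AAB·ACB·ACB·AAB·B·ACB
    A ↦ AAB
    B ↦ ACB
    C ↦ B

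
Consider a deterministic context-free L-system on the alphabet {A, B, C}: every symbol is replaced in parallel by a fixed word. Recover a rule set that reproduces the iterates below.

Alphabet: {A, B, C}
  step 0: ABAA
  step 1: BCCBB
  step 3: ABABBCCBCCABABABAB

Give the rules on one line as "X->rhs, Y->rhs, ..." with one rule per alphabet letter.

A->B, B->CC, C->AB

  step 0 ⇒ step 1: ABAA ⇒ B·CC·B·B
    A ↦ B
    B ↦ CC
    C ↦ AB  (constrained at step 1)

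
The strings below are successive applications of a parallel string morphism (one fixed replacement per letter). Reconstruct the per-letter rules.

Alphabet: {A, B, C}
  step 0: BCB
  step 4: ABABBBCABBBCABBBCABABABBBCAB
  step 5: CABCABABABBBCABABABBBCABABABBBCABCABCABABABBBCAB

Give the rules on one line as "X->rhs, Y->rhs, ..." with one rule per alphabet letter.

  step 4 ⇒ step 5: ABABBBCABBBCABBBCABABABBBCAB ⇒ C·AB·C·AB·AB·AB·BB·C·AB·AB·AB·BB·C·AB·AB·AB·BB·C·AB·C·AB·C·AB·AB·AB·BB·C·AB
    A ↦ C
    B ↦ AB
    C ↦ BB

A->C, B->AB, C->BB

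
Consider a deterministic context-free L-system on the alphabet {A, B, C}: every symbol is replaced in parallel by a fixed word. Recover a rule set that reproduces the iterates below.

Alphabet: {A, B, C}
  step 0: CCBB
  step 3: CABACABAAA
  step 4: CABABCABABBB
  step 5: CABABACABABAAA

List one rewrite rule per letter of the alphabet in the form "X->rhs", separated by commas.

  step 4 ⇒ step 5: CABABCABABBB ⇒ CA·B·A·B·A·CA·B·A·B·A·A·A
    A ↦ B
    B ↦ A
    C ↦ CA

A->B, B->A, C->CA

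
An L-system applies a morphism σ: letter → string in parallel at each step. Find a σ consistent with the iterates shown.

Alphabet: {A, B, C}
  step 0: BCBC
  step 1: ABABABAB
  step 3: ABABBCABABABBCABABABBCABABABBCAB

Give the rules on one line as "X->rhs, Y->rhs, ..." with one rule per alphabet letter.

  step 0 ⇒ step 1: BCBC ⇒ AB·AB·AB·AB
    B ↦ AB
    C ↦ AB
    A ↦ BC  (constrained at step 1)

A->BC, B->AB, C->AB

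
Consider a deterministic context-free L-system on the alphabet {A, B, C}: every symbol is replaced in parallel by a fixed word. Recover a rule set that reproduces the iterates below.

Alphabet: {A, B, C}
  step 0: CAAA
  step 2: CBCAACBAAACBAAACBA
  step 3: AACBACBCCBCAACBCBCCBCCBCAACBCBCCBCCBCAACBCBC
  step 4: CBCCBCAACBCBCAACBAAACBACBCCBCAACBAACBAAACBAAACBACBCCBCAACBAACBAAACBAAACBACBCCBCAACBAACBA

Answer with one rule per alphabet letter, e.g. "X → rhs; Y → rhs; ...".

A->CBC, B->ACB, C->A

  step 3 ⇒ step 4: AACBACBCCBCAACBCBCCBCCBCAACBCBCCBCCBCAACBCBC ⇒ CBC·CBC·A·ACB·CBC·A·ACB·A·A·ACB·A·CBC·CBC·A·ACB·A·ACB·A·A·ACB·A·A·ACB·A·CBC·CBC·A·ACB·A·ACB·A·A·ACB·A·A·ACB·A·CBC·CBC·A·ACB·A·ACB·A
    A ↦ CBC
    B ↦ ACB
    C ↦ A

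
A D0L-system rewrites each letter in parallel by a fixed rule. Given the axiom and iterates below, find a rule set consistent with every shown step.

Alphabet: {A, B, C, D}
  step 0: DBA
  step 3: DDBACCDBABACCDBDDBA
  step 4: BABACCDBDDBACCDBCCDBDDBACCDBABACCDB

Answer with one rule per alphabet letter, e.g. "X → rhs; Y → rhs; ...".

A->B, B->CCD, C->D, D->BA

  step 3 ⇒ step 4: DDBACCDBABACCDBDDBA ⇒ BA·BA·CCD·B·D·D·BA·CCD·B·CCD·B·D·D·BA·CCD·BA·BA·CCD·B
    A ↦ B
    B ↦ CCD
    C ↦ D
    D ↦ BA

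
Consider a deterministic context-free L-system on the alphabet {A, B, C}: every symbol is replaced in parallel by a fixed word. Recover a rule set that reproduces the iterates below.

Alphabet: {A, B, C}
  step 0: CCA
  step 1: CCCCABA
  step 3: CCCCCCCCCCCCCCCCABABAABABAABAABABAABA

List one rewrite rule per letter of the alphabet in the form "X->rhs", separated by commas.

A->ABA, B->BA, C->CC

  step 0 ⇒ step 1: CCA ⇒ CC·CC·ABA
    A ↦ ABA
    C ↦ CC
    B ↦ BA  (constrained at step 1)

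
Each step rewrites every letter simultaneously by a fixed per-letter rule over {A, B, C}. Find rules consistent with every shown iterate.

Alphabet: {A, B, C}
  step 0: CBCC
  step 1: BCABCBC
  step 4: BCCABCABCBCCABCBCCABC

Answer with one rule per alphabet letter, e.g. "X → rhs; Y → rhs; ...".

A->C, B->A, C->BC

  step 0 ⇒ step 1: CBCC ⇒ BC·A·BC·BC
    B ↦ A
    C ↦ BC
    A ↦ C  (constrained at step 1)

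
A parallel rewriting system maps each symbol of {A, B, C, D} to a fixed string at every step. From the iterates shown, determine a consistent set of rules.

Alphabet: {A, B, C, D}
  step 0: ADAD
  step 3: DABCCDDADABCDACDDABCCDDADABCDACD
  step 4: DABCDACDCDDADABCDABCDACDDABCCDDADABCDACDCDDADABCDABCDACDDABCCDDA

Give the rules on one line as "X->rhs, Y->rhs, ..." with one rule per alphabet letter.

A->BC, B->DA, C->CD, D->DA

  step 3 ⇒ step 4: DABCCDDADABCDACDDABCCDDADABCDACD ⇒ DA·BC·DA·CD·CD·DA·DA·BC·DA·BC·DA·CD·DA·BC·CD·DA·DA·BC·DA·CD·CD·DA·DA·BC·DA·BC·DA·CD·DA·BC·CD·DA
    A ↦ BC
    B ↦ DA
    C ↦ CD
    D ↦ DA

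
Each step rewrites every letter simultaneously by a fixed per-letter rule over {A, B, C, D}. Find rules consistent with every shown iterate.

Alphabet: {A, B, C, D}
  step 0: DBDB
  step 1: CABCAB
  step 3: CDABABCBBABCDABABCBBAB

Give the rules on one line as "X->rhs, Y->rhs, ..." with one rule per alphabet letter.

A->CBB, B->AB, C->D, D->C

  step 0 ⇒ step 1: DBDB ⇒ C·AB·C·AB
    B ↦ AB
    D ↦ C
    A ↦ CBB  (constrained at step 1)
    C ↦ D  (constrained at step 1)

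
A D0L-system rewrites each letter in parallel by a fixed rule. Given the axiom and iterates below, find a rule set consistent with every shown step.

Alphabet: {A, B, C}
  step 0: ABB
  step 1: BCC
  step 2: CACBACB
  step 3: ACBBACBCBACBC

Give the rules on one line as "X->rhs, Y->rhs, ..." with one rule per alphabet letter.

A->B, B->C, C->ACB

  step 2 ⇒ step 3: CACBACB ⇒ ACB·B·ACB·C·B·ACB·C
    A ↦ B
    B ↦ C
    C ↦ ACB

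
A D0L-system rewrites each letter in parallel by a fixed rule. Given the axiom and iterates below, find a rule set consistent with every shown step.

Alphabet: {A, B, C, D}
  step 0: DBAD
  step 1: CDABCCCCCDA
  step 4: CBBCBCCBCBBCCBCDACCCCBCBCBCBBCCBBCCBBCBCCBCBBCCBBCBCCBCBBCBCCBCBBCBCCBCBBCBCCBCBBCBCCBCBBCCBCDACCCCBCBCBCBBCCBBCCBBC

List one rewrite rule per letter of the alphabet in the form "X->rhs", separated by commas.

  step 0 ⇒ step 1: DBAD ⇒ CDA·BC·CCC·CDA
    A ↦ CCC
    B ↦ BC
    D ↦ CDA
    C ↦ CB  (constrained at step 1)

A->CCC, B->BC, C->CB, D->CDA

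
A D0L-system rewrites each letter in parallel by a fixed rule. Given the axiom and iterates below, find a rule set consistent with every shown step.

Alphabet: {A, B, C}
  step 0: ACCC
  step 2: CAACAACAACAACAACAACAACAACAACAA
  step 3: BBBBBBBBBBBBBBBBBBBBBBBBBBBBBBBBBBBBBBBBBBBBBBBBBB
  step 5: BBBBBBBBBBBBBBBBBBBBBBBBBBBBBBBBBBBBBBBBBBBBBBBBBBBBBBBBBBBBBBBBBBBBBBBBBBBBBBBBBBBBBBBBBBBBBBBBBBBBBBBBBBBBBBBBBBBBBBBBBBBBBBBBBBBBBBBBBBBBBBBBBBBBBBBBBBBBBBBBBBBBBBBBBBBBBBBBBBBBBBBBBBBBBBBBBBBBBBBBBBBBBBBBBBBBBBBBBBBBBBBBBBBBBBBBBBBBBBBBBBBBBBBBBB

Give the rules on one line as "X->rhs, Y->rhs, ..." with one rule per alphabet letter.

A->B, B->CAA, C->BBB

  step 2 ⇒ step 3: CAACAACAACAACAACAACAACAACAACAA ⇒ BBB·B·B·BBB·B·B·BBB·B·B·BBB·B·B·BBB·B·B·BBB·B·B·BBB·B·B·BBB·B·B·BBB·B·B·BBB·B·B
    A ↦ B
    C ↦ BBB
    B ↦ CAA  (constrained at step 3)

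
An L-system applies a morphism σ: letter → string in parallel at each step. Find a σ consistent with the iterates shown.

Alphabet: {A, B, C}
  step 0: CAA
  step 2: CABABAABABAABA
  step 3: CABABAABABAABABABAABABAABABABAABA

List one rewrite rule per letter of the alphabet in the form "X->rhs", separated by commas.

A->BA, B->BAA, C->CA

  step 2 ⇒ step 3: CABABAABABAABA ⇒ CA·BA·BAA·BA·BAA·BA·BA·BAA·BA·BAA·BA·BA·BAA·BA
    A ↦ BA
    B ↦ BAA
    C ↦ CA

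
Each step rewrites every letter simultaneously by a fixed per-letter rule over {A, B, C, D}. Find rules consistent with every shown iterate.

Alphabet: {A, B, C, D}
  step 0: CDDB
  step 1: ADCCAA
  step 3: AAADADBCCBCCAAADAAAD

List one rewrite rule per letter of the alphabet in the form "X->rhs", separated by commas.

A->BC, B->AA, C->AD, D->C

  step 0 ⇒ step 1: CDDB ⇒ AD·C·C·AA
    B ↦ AA
    C ↦ AD
    D ↦ C
    A ↦ BC  (constrained at step 1)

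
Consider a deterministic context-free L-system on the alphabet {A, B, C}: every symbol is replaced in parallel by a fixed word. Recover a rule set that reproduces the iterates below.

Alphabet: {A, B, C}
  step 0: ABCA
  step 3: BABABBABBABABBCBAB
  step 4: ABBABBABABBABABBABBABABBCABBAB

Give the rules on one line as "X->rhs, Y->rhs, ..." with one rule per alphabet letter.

  step 3 ⇒ step 4: BABABBABBABABBCBAB ⇒ AB·B·AB·B·AB·AB·B·AB·AB·B·AB·B·AB·AB·BC·AB·B·AB
    A ↦ B
    B ↦ AB
    C ↦ BC

A->B, B->AB, C->BC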